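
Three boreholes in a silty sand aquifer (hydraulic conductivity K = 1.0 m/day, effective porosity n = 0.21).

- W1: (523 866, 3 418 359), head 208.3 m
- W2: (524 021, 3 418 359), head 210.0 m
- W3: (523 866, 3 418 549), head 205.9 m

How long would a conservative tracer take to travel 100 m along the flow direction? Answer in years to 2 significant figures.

∂h/∂x = (210.0 − 208.3) / (524021 − 523866) = +0.01097
∂h/∂y = (205.9 − 208.3) / (3418549 − 3418359) = -0.01263
|∇h| = √(0.01097² + -0.01263²) = 0.01673
Seepage velocity v = K·i/n = 1.0 × 0.01673 / 0.21 = 0.07967 m/day.
t = 100 / 0.07967 = 1255 days = 3.44 years.

3.4 years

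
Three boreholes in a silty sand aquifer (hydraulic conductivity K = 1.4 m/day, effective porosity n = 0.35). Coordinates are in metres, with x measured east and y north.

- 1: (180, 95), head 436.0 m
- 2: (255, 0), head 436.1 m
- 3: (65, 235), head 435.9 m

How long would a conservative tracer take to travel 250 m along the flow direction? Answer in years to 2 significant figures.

12 years

Taking 1 as reference: 2−1 = (75, -95, +0.1); 3−1 = (-115, 140, -0.1).
Determinant of the coordinate differences = 75·140 − (-115)·(-95) = -425.
∂h/∂x = [(+0.1)·140 − (-0.1)·(-95)] / -425 = -0.01059
∂h/∂y = [75·(-0.1) − (-115)·(+0.1)] / -425 = -0.009412
|∇h| = √(-0.01059² + -0.009412²) = 0.01417
Seepage velocity v = K·i/n = 1.4 × 0.01417 / 0.35 = 0.05668 m/day.
t = 250 / 0.05668 = 4411 days = 12.1 years.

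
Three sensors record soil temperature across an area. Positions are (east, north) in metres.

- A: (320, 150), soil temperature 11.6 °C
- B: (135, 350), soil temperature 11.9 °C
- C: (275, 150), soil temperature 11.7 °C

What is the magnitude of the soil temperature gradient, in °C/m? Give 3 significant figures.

0.00229 °C/m

Differences from A: to B (Δx, Δy, Δh) = (-185, 200, +0.3); to C = (-45, 0, +0.1).
Solve a·Δx + b·Δy = ΔT: det = (-185)·0 − (-45)·200 = 9000.
∂T/∂x = [(+0.3)·0 − (+0.1)·200] / 9000 = -0.002222
∂T/∂y = [(-185)·(+0.1) − (-45)·(+0.3)] / 9000 = -0.0005556
|∇f| = √(-0.002222² + -0.0005556²) = 0.00229 °C/m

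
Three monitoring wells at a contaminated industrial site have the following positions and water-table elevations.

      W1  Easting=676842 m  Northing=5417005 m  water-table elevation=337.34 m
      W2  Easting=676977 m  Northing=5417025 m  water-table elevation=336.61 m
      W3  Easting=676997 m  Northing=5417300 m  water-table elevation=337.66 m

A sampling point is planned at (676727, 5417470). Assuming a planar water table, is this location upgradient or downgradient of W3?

upgradient

Taking W1 as reference: W2−W1 = (135, 20, -0.73); W3−W1 = (155, 295, +0.32).
Solve a·Δx + b·Δy = Δh: det = 135·295 − 155·20 = 36725.
∂h/∂x = [(-0.73)·295 − (+0.32)·20] / 36725 = -0.006038
∂h/∂y = [135·(+0.32) − 155·(-0.73)] / 36725 = +0.004257
Head at (676727, 5417470) = 337.34 + (-0.006038)·(-115) + (+0.004257)·(465) = 340.01 m.
That is higher than the 337.66 m at W3, so the point is upgradient.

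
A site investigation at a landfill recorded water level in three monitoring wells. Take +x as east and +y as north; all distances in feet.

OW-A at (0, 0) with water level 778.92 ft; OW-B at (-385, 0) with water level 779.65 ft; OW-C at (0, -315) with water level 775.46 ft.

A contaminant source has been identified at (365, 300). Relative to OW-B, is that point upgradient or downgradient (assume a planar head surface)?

upgradient

∂h/∂x = (779.65 − 778.92) / (-385 − 0) = -0.001896
∂h/∂y = (775.46 − 778.92) / (-315 − 0) = +0.01098
Head at (365, 300) = 778.92 + (-0.001896)·(365) + (+0.01098)·(300) = 781.52 ft.
That is higher than the 779.65 ft at OW-B, so the point is upgradient.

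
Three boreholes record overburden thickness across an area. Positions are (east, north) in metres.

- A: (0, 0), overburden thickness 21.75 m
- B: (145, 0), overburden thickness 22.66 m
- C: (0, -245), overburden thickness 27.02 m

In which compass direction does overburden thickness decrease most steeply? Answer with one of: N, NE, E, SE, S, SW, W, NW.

∂d/∂x = (22.66 − 21.75) / (145 − 0) = +0.006276
∂d/∂y = (27.02 − 21.75) / (-245 − 0) = -0.02151
Steepest decrease is along −∇f = (-0.006276 E, +0.02151 N) → north.

N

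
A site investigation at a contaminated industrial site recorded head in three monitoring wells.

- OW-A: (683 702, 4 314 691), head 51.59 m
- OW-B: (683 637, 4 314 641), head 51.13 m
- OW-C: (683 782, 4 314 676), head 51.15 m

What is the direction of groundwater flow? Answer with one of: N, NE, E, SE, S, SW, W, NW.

With h = a·x + b·y + c and OW-A as origin, the differences give:
  (-65)·a + (-50)·b = -0.46
  80·a + (-15)·b = -0.44
Eliminate b (×(-15) and ×(-50), subtract): 4975·a = -15.100 → a = ∂h/∂x = -0.003035
Back-substitute: b = ∂h/∂y = +0.01315.
Flow = −∇h = (+0.003035 east, -0.01315 north), which points south.

S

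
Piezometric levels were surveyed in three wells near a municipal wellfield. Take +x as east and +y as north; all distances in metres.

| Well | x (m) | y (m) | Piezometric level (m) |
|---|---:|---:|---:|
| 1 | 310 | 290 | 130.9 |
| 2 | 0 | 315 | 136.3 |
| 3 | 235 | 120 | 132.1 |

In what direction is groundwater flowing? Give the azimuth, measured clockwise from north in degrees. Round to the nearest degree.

092°

With h = a·x + b·y + c and 1 as origin, the differences give:
  (-310)·a + 25·b = +5.4
  (-75)·a + (-170)·b = +1.2
Eliminate b (×(-170) and ×25, subtract): 54575·a = -948.00 → a = ∂h/∂x = -0.01737
Back-substitute: b = ∂h/∂y = +0.0006047.
Flow direction (−∇h) has components (+0.01737 E, -0.0006047 N).
Azimuth = atan2(E, N) = atan2(+0.01737, -0.0006047) = 92.0° ≈ 092°.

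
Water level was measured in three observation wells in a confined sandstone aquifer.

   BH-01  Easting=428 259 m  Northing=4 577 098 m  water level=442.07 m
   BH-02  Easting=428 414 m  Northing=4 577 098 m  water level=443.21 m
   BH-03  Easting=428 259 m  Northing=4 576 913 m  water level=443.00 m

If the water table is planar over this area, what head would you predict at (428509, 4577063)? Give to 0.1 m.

444.1 m

∂h/∂x = (443.21 − 442.07) / (428414 − 428259) = +0.007355
∂h/∂y = (443.00 − 442.07) / (4576913 − 4577098) = -0.005027
h(428509, 4577063) = 442.07 + (+0.007355)·(250) + (-0.005027)·(-35) = 442.07 +1.839 +0.176 = 444.085 m.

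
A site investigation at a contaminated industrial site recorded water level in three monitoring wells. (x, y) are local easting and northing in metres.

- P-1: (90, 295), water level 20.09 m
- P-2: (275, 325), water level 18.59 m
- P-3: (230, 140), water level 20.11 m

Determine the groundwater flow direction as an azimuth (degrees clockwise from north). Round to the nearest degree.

Three-point gradient (reference P-1): Δ to P-2 = (185, 30, -1.50), Δ to P-3 = (140, -155, +0.02).
∂h/∂x = -0.007054, ∂h/∂y = -0.006500 (det = -32875).
Flow direction (−∇h) has components (+0.007054 E, +0.006500 N).
Azimuth = atan2(E, N) = atan2(+0.007054, +0.006500) = 47.3° ≈ 047°.

047°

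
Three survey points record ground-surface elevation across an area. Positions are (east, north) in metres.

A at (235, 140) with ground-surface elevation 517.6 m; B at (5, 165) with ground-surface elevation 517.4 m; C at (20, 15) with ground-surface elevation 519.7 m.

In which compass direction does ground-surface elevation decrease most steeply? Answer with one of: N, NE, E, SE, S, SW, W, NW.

Differences from A: to B (Δx, Δy, Δh) = (-230, 25, -0.2); to C = (-215, -125, +2.1).
Determinant of the coordinate differences = (-230)·(-125) − (-215)·25 = 34125.
∂z/∂x = [(-0.2)·(-125) − (+2.1)·25] / 34125 = -0.0008059
∂z/∂y = [(-230)·(+2.1) − (-215)·(-0.2)] / 34125 = -0.01541
Steepest decrease is along −∇f = (+0.0008059 E, +0.01541 N) → north.

N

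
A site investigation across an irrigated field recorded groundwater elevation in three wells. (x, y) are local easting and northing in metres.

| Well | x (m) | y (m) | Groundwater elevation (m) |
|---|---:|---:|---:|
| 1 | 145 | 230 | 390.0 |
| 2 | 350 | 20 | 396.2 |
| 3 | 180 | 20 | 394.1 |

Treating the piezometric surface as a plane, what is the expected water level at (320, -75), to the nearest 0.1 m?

397.5 m

Three-point gradient (reference 1): Δ to 2 = (205, -210, +6.2), Δ to 3 = (35, -210, +4.1).
∂h/∂x = +0.01235, ∂h/∂y = -0.01746 (det = -35700).
h(320, -75) = 390.0 + (+0.01235)·(175) + (-0.01746)·(-305) = 390.0 +2.162 +5.327 = 397.489 m.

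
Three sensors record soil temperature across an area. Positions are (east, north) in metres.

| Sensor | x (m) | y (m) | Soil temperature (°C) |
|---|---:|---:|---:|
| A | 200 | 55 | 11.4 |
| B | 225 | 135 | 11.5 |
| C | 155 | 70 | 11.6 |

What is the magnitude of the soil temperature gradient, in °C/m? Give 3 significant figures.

0.00436 °C/m

Differences from A: to B (Δx, Δy, Δh) = (25, 80, +0.1); to C = (-45, 15, +0.2).
Determinant of the coordinate differences = 25·15 − (-45)·80 = 3975.
∂T/∂x = [(+0.1)·15 − (+0.2)·80] / 3975 = -0.003648
∂T/∂y = [25·(+0.2) − (-45)·(+0.1)] / 3975 = +0.002390
|∇f| = √(-0.003648² + 0.002390²) = 0.004361 °C/m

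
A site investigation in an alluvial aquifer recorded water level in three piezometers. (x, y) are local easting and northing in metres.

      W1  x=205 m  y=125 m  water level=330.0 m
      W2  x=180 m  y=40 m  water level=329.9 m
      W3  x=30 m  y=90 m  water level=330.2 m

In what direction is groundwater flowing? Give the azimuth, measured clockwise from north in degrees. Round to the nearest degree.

With h = a·x + b·y + c and W1 as origin, the differences give:
  (-25)·a + (-85)·b = -0.1
  (-175)·a + (-35)·b = +0.2
Eliminate b (×(-35) and ×(-85), subtract): -14000·a = 20.50 → a = ∂h/∂x = -0.001464
Back-substitute: b = ∂h/∂y = +0.001607.
Flow direction (−∇h) has components (+0.001464 E, -0.001607 N).
Azimuth = atan2(E, N) = atan2(+0.001464, -0.001607) = 137.7° ≈ 138°.

138°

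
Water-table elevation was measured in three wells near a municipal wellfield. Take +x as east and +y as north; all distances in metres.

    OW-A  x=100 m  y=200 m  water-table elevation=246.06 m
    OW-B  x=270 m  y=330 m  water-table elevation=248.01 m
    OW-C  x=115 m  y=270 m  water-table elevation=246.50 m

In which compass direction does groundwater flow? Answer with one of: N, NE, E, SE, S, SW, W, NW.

Taking OW-A as reference: OW-B−OW-A = (170, 130, +1.95); OW-C−OW-A = (15, 70, +0.44).
Solve a·Δx + b·Δy = Δh: det = 170·70 − 15·130 = 9950.
∂h/∂x = [(+1.95)·70 − (+0.44)·130] / 9950 = +0.007970
∂h/∂y = [170·(+0.44) − 15·(+1.95)] / 9950 = +0.004578
Flow = −∇h = (-0.007970 east, -0.004578 north), which points southwest.

SW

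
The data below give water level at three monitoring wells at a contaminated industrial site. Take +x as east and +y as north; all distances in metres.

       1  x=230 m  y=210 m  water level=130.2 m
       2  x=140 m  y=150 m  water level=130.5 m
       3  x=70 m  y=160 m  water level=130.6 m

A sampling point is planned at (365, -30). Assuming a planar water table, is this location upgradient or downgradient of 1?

Taking 1 as reference: 2−1 = (-90, -60, +0.3); 3−1 = (-160, -50, +0.4).
Solve a·Δx + b·Δy = Δh: det = (-90)·(-50) − (-160)·(-60) = -5100.
∂h/∂x = [(+0.3)·(-50) − (+0.4)·(-60)] / -5100 = -0.001765
∂h/∂y = [(-90)·(+0.4) − (-160)·(+0.3)] / -5100 = -0.002353
Head at (365, -30) = 130.2 + (-0.001765)·(135) + (-0.002353)·(-240) = 130.53 m.
That is higher than the 130.2 m at 1, so the point is upgradient.

upgradient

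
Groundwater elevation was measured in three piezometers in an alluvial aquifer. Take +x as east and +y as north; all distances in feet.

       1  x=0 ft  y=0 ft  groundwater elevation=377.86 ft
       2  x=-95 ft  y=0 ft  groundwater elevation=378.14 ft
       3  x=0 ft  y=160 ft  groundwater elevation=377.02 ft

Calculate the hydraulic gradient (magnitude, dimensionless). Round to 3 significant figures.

0.00602

∂h/∂x = (378.14 − 377.86) / (-95 − 0) = -0.002947
∂h/∂y = (377.02 − 377.86) / (160 − 0) = -0.005250
|∇h| = √(-0.002947² + -0.005250²) = 0.006021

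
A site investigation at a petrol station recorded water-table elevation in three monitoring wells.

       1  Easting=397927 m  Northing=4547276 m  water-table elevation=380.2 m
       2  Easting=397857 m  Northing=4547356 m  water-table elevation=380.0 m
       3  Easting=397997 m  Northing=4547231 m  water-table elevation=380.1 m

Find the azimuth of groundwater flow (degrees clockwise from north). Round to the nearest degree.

Taking 1 as reference: 2−1 = (-70, 80, -0.2); 3−1 = (70, -45, -0.1).
Solve a·Δx + b·Δy = Δh: det = (-70)·(-45) − 70·80 = -2450.
∂h/∂x = [(-0.2)·(-45) − (-0.1)·80] / -2450 = -0.006939
∂h/∂y = [(-70)·(-0.1) − 70·(-0.2)] / -2450 = -0.008571
Flow direction (−∇h) has components (+0.006939 E, +0.008571 N).
Azimuth = atan2(E, N) = atan2(+0.006939, +0.008571) = 39.0° ≈ 039°.

039°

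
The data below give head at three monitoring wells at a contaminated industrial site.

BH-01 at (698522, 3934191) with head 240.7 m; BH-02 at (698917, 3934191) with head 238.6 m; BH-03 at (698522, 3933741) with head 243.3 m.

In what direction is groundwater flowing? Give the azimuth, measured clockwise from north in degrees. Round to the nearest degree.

∂h/∂x = (238.6 − 240.7) / (698917 − 698522) = -0.005316
∂h/∂y = (243.3 − 240.7) / (3933741 − 3934191) = -0.005778
Flow direction (−∇h) has components (+0.005316 E, +0.005778 N).
Azimuth = atan2(E, N) = atan2(+0.005316, +0.005778) = 42.6° ≈ 043°.

043°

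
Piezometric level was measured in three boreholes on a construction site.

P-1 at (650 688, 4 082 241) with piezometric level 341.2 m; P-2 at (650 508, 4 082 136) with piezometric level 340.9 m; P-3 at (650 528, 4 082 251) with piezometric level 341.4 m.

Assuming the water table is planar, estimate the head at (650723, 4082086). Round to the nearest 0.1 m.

Taking P-1 as reference: P-2−P-1 = (-180, -105, -0.3); P-3−P-1 = (-160, 10, +0.2).
Solve a·Δx + b·Δy = Δh: det = (-180)·10 − (-160)·(-105) = -18600.
∂h/∂x = [(-0.3)·10 − (+0.2)·(-105)] / -18600 = -0.0009677
∂h/∂y = [(-180)·(+0.2) − (-160)·(-0.3)] / -18600 = +0.004516
h(650723, 4082086) = 341.2 + (-0.0009677)·(35) + (+0.004516)·(-155) = 341.2 -0.034 -0.700 = 340.466 m.

340.5 m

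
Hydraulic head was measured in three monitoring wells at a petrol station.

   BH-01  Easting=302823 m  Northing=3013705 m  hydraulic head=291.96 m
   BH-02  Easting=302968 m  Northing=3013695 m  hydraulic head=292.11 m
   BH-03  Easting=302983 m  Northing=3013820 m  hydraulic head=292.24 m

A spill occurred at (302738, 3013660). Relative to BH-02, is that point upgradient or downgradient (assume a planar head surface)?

Differences from BH-01: to BH-02 (Δx, Δy, Δh) = (145, -10, +0.15); to BH-03 = (160, 115, +0.28).
Determinant of the coordinate differences = 145·115 − 160·(-10) = 18275.
∂h/∂x = [(+0.15)·115 − (+0.28)·(-10)] / 18275 = +0.001097
∂h/∂y = [145·(+0.28) − 160·(+0.15)] / 18275 = +0.0009083
Head at (302738, 3013660) = 291.96 + (+0.001097)·(-85) + (+0.0009083)·(-45) = 291.83 m.
That is lower than the 292.11 m at BH-02, so the point is downgradient.

downgradient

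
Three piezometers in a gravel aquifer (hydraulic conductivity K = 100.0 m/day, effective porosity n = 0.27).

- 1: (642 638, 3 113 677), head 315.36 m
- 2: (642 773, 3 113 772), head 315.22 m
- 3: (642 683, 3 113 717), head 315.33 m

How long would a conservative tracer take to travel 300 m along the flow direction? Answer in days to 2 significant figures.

260 days

Three-point gradient (reference 1): Δ to 2 = (135, 95, -0.14), Δ to 3 = (45, 40, -0.03).
∂h/∂x = -0.002444, ∂h/∂y = +0.002000 (det = 1125).
|∇h| = √(-0.002444² + 0.002000²) = 0.003158
Seepage velocity v = K·i/n = 100.0 × 0.003158 / 0.27 = 1.17 m/day.
t = 300 / 1.17 = 256.4 days.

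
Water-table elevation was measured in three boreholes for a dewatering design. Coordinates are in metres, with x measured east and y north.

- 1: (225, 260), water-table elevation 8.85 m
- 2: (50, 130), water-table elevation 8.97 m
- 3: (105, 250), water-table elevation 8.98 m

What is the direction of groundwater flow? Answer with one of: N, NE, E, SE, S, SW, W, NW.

SE

With h = a·x + b·y + c and 1 as origin, the differences give:
  (-175)·a + (-130)·b = +0.12
  (-120)·a + (-10)·b = +0.13
Eliminate b (×(-10) and ×(-130), subtract): -13850·a = 15.700 → a = ∂h/∂x = -0.001134
Back-substitute: b = ∂h/∂y = +0.0006029.
Flow = −∇h = (+0.001134 east, -0.0006029 north), which points southeast.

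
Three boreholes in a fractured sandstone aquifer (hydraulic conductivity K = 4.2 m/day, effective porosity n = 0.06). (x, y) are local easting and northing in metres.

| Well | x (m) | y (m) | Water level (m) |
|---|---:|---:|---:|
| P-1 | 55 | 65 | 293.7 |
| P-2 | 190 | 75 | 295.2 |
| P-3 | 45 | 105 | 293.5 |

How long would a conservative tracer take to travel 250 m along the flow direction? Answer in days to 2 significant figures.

310 days

Differences from P-1: to P-2 (Δx, Δy, Δh) = (135, 10, +1.5); to P-3 = (-10, 40, -0.2).
Solve a·Δx + b·Δy = Δh: det = 135·40 − (-10)·10 = 5500.
∂h/∂x = [(+1.5)·40 − (-0.2)·10] / 5500 = +0.01127
∂h/∂y = [135·(-0.2) − (-10)·(+1.5)] / 5500 = -0.002182
|∇h| = √(0.01127² + -0.002182²) = 0.01148
Seepage velocity v = K·i/n = 4.2 × 0.01148 / 0.06 = 0.8036 m/day.
t = 250 / 0.8036 = 311.1 days.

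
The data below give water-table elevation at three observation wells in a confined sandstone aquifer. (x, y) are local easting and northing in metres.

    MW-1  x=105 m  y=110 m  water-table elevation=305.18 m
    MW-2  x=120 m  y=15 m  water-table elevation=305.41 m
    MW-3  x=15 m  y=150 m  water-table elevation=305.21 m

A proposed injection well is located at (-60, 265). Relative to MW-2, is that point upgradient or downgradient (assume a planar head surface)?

downgradient

Taking MW-1 as reference: MW-2−MW-1 = (15, -95, +0.23); MW-3−MW-1 = (-90, 40, +0.03).
Determinant of the coordinate differences = 15·40 − (-90)·(-95) = -7950.
∂h/∂x = [(+0.23)·40 − (+0.03)·(-95)] / -7950 = -0.001516
∂h/∂y = [15·(+0.03) − (-90)·(+0.23)] / -7950 = -0.002660
Head at (-60, 265) = 305.18 + (-0.001516)·(-165) + (-0.002660)·(155) = 305.02 m.
That is lower than the 305.41 m at MW-2, so the point is downgradient.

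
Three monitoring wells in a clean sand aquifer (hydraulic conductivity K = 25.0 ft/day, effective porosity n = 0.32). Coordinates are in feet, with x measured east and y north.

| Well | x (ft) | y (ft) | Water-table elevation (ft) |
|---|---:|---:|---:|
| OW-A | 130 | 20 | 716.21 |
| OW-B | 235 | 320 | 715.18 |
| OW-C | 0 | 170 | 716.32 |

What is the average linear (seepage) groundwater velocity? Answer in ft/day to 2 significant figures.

0.32 ft/day

Taking OW-A as reference: OW-B−OW-A = (105, 300, -1.03); OW-C−OW-A = (-130, 150, +0.11).
Determinant of the coordinate differences = 105·150 − (-130)·300 = 54750.
∂h/∂x = [(-1.03)·150 − (+0.11)·300] / 54750 = -0.003425
∂h/∂y = [105·(+0.11) − (-130)·(-1.03)] / 54750 = -0.002235
|∇h| = √(-0.003425² + -0.002235²) = 0.00409
Seepage velocity v = K·i/n = 25.0 × 0.00409 / 0.32 = 0.3195 ft/day.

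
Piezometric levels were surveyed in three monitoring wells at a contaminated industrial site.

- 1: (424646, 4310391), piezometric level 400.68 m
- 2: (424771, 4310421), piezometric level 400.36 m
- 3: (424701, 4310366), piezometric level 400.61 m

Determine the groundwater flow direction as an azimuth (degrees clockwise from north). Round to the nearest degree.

049°

With h = a·x + b·y + c and 1 as origin, the differences give:
  125·a + 30·b = -0.32
  55·a + (-25)·b = -0.07
Eliminate b (×(-25) and ×30, subtract): -4775·a = 10.100 → a = ∂h/∂x = -0.002115
Back-substitute: b = ∂h/∂y = -0.001853.
Flow direction (−∇h) has components (+0.002115 E, +0.001853 N).
Azimuth = atan2(E, N) = atan2(+0.002115, +0.001853) = 48.8° ≈ 049°.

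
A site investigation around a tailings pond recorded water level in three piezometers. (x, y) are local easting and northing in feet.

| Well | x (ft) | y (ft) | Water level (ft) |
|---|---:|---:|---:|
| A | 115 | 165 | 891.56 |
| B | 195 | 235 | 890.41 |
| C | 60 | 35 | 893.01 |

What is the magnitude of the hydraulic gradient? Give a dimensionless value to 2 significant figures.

0.011

Three-point gradient (reference A): Δ to B = (80, 70, -1.15), Δ to C = (-55, -130, +1.45).
∂h/∂x = -0.007328, ∂h/∂y = -0.008053 (det = -6550).
|∇h| = √(-0.007328² + -0.008053²) = 0.01089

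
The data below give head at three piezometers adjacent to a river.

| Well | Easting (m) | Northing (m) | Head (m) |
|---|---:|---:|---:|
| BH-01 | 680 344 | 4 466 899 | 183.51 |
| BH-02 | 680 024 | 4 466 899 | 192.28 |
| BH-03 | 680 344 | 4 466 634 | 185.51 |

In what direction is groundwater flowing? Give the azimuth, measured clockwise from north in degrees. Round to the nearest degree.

∂h/∂x = (192.28 − 183.51) / (680024 − 680344) = -0.02741
∂h/∂y = (185.51 − 183.51) / (4466634 − 4466899) = -0.007547
Flow direction (−∇h) has components (+0.02741 E, +0.007547 N).
Azimuth = atan2(E, N) = atan2(+0.02741, +0.007547) = 74.6° ≈ 075°.

075°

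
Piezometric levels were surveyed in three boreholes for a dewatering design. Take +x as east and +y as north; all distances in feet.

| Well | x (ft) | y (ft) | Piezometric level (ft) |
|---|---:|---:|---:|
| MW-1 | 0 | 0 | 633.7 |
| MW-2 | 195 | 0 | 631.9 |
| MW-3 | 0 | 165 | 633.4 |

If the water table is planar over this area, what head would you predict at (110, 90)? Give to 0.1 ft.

632.5 ft

∂h/∂x = (631.9 − 633.7) / (195 − 0) = -0.009231
∂h/∂y = (633.4 − 633.7) / (165 − 0) = -0.001818
h(110, 90) = 633.7 + (-0.009231)·(110) + (-0.001818)·(90) = 633.7 -1.015 -0.164 = 632.521 ft.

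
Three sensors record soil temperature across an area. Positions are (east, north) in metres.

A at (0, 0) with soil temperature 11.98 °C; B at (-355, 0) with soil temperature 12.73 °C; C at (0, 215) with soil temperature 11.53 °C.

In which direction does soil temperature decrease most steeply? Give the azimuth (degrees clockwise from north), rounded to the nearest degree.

045°

∂T/∂x = (12.73 − 11.98) / (-355 − 0) = -0.002113
∂T/∂y = (11.53 − 11.98) / (215 − 0) = -0.002093
Steepest decrease is along −∇f: components (+0.002113 E, +0.002093 N).
Azimuth = atan2(+0.002113, +0.002093) = 45.3° ≈ 045°.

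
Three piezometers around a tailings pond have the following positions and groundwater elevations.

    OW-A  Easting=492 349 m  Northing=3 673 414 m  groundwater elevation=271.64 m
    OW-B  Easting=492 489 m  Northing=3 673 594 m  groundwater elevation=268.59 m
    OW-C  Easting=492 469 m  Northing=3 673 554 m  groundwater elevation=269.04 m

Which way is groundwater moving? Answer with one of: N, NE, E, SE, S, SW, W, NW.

Taking OW-A as reference: OW-B−OW-A = (140, 180, -3.05); OW-C−OW-A = (120, 140, -2.60).
Solve a·Δx + b·Δy = Δh: det = 140·140 − 120·180 = -2000.
∂h/∂x = [(-3.05)·140 − (-2.60)·180] / -2000 = -0.02050
∂h/∂y = [140·(-2.60) − 120·(-3.05)] / -2000 = -0.001000
Flow = −∇h = (+0.02050 east, +0.001000 north), which points east.

E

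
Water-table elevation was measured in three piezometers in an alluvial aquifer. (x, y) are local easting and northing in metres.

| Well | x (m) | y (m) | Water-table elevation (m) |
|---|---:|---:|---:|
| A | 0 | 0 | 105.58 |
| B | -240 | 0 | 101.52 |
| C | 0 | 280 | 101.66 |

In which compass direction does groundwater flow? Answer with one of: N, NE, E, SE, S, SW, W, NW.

∂h/∂x = (101.52 − 105.58) / (-240 − 0) = +0.01692
∂h/∂y = (101.66 − 105.58) / (280 − 0) = -0.01400
Flow = −∇h = (-0.01692 east, +0.01400 north), which points northwest.

NW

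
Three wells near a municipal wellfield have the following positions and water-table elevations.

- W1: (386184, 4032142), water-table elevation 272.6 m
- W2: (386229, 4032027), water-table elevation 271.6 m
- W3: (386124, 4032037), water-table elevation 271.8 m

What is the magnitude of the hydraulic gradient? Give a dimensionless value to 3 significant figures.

0.00833

Differences from W1: to W2 (Δx, Δy, Δh) = (45, -115, -1.0); to W3 = (-60, -105, -0.8).
Determinant of the coordinate differences = 45·(-105) − (-60)·(-115) = -11625.
∂h/∂x = [(-1.0)·(-105) − (-0.8)·(-115)] / -11625 = -0.001118
∂h/∂y = [45·(-0.8) − (-60)·(-1.0)] / -11625 = +0.008258
|∇h| = √(-0.001118² + 0.008258²) = 0.008333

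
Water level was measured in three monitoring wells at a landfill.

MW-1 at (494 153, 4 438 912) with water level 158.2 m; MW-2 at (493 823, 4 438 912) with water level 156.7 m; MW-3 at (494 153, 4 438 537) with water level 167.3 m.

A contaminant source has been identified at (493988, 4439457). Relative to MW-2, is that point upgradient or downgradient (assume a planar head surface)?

∂h/∂x = (156.7 − 158.2) / (493823 − 494153) = +0.004545
∂h/∂y = (167.3 − 158.2) / (4438537 − 4438912) = -0.02427
Head at (493988, 4439457) = 158.2 + (+0.004545)·(-165) + (-0.02427)·(545) = 144.22 m.
That is lower than the 156.7 m at MW-2, so the point is downgradient.

downgradient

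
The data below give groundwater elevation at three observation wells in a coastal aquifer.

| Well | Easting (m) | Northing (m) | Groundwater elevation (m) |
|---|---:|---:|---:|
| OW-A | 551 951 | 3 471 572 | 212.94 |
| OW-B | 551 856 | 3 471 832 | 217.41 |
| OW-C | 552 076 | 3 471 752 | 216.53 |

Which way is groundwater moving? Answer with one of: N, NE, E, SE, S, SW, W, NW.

Three-point gradient (reference OW-A): Δ to OW-B = (-95, 260, +4.47), Δ to OW-C = (125, 180, +3.59).
∂h/∂x = +0.002597, ∂h/∂y = +0.01814 (det = -49600).
Flow = −∇h = (-0.002597 east, -0.01814 north), which points south.

S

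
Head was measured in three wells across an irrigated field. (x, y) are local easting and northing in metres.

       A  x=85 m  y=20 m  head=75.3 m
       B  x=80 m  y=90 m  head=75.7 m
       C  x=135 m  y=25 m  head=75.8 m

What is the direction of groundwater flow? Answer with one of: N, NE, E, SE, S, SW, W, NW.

Taking A as reference: B−A = (-5, 70, +0.4); C−A = (50, 5, +0.5).
Solve a·Δx + b·Δy = Δh: det = (-5)·5 − 50·70 = -3525.
∂h/∂x = [(+0.4)·5 − (+0.5)·70] / -3525 = +0.009362
∂h/∂y = [(-5)·(+0.5) − 50·(+0.4)] / -3525 = +0.006383
Flow = −∇h = (-0.009362 east, -0.006383 north), which points southwest.

SW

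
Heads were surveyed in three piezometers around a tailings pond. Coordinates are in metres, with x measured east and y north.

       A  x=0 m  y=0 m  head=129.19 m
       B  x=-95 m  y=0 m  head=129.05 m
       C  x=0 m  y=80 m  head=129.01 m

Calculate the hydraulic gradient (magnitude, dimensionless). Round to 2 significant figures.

∂h/∂x = (129.05 − 129.19) / (-95 − 0) = +0.001474
∂h/∂y = (129.01 − 129.19) / (80 − 0) = -0.002250
|∇h| = √(0.001474² + -0.002250²) = 0.00269

0.0027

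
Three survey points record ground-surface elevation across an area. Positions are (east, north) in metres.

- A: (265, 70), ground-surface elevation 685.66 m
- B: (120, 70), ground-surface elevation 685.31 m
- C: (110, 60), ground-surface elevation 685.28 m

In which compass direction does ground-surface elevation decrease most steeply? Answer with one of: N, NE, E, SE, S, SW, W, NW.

W

Taking A as reference: B−A = (-145, 0, -0.35); C−A = (-155, -10, -0.38).
Determinant of the coordinate differences = (-145)·(-10) − (-155)·0 = 1450.
∂z/∂x = [(-0.35)·(-10) − (-0.38)·0] / 1450 = +0.002414
∂z/∂y = [(-145)·(-0.38) − (-155)·(-0.35)] / 1450 = +0.0005862
Steepest decrease is along −∇f = (-0.002414 E, -0.0005862 N) → west.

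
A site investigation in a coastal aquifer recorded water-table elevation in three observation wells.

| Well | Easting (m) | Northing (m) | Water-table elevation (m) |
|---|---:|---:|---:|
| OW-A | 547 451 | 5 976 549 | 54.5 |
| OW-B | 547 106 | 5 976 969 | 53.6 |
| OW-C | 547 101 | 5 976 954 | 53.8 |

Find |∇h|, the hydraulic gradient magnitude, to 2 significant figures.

0.014

Taking OW-A as reference: OW-B−OW-A = (-345, 420, -0.9); OW-C−OW-A = (-350, 405, -0.7).
Solve a·Δx + b·Δy = Δh: det = (-345)·405 − (-350)·420 = 7275.
∂h/∂x = [(-0.9)·405 − (-0.7)·420] / 7275 = -0.009691
∂h/∂y = [(-345)·(-0.7) − (-350)·(-0.9)] / 7275 = -0.01010
|∇h| = √(-0.009691² + -0.01010²) = 0.014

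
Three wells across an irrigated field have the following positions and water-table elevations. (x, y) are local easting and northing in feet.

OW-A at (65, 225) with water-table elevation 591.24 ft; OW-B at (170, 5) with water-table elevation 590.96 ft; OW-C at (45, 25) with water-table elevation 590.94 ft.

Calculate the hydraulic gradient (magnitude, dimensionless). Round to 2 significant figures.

0.0015

Differences from OW-A: to OW-B (Δx, Δy, Δh) = (105, -220, -0.28); to OW-C = (-20, -200, -0.30).
Solve a·Δx + b·Δy = Δh: det = 105·(-200) − (-20)·(-220) = -25400.
∂h/∂x = [(-0.28)·(-200) − (-0.30)·(-220)] / -25400 = +0.0003937
∂h/∂y = [105·(-0.30) − (-20)·(-0.28)] / -25400 = +0.001461
|∇h| = √(0.0003937² + 0.001461²) = 0.001513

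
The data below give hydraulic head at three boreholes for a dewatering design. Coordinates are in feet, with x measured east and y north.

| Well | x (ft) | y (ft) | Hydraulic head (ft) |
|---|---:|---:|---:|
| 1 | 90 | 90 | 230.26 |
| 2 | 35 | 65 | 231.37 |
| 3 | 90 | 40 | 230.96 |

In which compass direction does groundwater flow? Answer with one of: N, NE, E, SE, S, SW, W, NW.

Differences from 1: to 2 (Δx, Δy, Δh) = (-55, -25, +1.11); to 3 = (0, -50, +0.70).
Solve a·Δx + b·Δy = Δh: det = (-55)·(-50) − 0·(-25) = 2750.
∂h/∂x = [(+1.11)·(-50) − (+0.70)·(-25)] / 2750 = -0.01382
∂h/∂y = [(-55)·(+0.70) − 0·(+1.11)] / 2750 = -0.01400
Flow = −∇h = (+0.01382 east, +0.01400 north), which points northeast.

NE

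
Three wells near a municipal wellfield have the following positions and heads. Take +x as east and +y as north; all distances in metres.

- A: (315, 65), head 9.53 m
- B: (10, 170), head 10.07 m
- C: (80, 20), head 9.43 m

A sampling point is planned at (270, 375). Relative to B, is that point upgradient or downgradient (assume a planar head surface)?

Three-point gradient (reference A): Δ to B = (-305, 105, +0.54), Δ to C = (-235, -45, -0.10).
∂h/∂x = -0.0003594, ∂h/∂y = +0.004099 (det = 38400).
Head at (270, 375) = 9.53 + (-0.0003594)·(-45) + (+0.004099)·(310) = 10.82 m.
That is higher than the 10.07 m at B, so the point is upgradient.

upgradient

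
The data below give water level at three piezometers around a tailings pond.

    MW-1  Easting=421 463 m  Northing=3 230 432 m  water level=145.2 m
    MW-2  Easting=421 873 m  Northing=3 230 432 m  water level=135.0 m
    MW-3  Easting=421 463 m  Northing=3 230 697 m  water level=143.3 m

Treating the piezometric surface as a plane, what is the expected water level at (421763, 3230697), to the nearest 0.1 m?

∂h/∂x = (135.0 − 145.2) / (421873 − 421463) = -0.02488
∂h/∂y = (143.3 − 145.2) / (3230697 − 3230432) = -0.007170
h(421763, 3230697) = 145.2 + (-0.02488)·(300) + (-0.007170)·(265) = 145.2 -7.463 -1.900 = 135.837 m.

135.8 m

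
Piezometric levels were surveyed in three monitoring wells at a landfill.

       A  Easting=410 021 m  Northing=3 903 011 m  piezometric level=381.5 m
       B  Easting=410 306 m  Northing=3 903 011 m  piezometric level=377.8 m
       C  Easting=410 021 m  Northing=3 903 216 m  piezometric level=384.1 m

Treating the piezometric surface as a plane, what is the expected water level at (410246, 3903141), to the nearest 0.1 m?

380.2 m

∂h/∂x = (377.8 − 381.5) / (410306 − 410021) = -0.01298
∂h/∂y = (384.1 − 381.5) / (3903216 − 3903011) = +0.01268
h(410246, 3903141) = 381.5 + (-0.01298)·(225) + (+0.01268)·(130) = 381.5 -2.921 +1.649 = 380.228 m.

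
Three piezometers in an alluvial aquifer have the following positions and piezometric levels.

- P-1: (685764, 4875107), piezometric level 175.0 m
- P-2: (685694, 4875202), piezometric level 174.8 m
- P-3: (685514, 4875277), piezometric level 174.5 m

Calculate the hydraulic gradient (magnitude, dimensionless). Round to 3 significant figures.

0.00170

Differences from P-1: to P-2 (Δx, Δy, Δh) = (-70, 95, -0.2); to P-3 = (-250, 170, -0.5).
Determinant of the coordinate differences = (-70)·170 − (-250)·95 = 11850.
∂h/∂x = [(-0.2)·170 − (-0.5)·95] / 11850 = +0.001139
∂h/∂y = [(-70)·(-0.5) − (-250)·(-0.2)] / 11850 = -0.001266
|∇h| = √(0.001139² + -0.001266²) = 0.001703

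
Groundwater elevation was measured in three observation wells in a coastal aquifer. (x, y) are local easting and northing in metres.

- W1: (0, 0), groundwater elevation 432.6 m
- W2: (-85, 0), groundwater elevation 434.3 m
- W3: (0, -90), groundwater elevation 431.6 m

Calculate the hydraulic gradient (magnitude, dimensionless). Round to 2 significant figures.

∂h/∂x = (434.3 − 432.6) / (-85 − 0) = -0.02000
∂h/∂y = (431.6 − 432.6) / (-90 − 0) = +0.01111
|∇h| = √(-0.02000² + 0.01111²) = 0.02288

0.023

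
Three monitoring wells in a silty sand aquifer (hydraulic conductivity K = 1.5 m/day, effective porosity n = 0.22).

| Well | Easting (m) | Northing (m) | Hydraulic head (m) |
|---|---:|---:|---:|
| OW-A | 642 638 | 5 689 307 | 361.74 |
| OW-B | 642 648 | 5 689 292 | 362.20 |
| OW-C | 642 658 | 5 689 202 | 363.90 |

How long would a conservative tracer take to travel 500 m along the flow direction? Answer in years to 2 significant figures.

Taking OW-A as reference: OW-B−OW-A = (10, -15, +0.46); OW-C−OW-A = (20, -105, +2.16).
Determinant of the coordinate differences = 10·(-105) − 20·(-15) = -750.
∂h/∂x = [(+0.46)·(-105) − (+2.16)·(-15)] / -750 = +0.02120
∂h/∂y = [10·(+2.16) − 20·(+0.46)] / -750 = -0.01653
|∇h| = √(0.02120² + -0.01653²) = 0.02688
Seepage velocity v = K·i/n = 1.5 × 0.02688 / 0.22 = 0.1833 m/day.
t = 500 / 0.1833 = 2728 days = 7.47 years.

7.5 years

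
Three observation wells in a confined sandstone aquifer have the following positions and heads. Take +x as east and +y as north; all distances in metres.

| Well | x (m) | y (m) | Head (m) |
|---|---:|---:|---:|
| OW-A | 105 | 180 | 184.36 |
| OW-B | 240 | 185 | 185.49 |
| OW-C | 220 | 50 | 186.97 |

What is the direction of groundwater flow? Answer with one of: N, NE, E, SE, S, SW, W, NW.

With h = a·x + b·y + c and OW-A as origin, the differences give:
  135·a + 5·b = +1.13
  115·a + (-130)·b = +2.61
Eliminate b (×(-130) and ×5, subtract): -18125·a = -159.950 → a = ∂h/∂x = +0.008825
Back-substitute: b = ∂h/∂y = -0.01227.
Flow = −∇h = (-0.008825 east, +0.01227 north), which points northwest.

NW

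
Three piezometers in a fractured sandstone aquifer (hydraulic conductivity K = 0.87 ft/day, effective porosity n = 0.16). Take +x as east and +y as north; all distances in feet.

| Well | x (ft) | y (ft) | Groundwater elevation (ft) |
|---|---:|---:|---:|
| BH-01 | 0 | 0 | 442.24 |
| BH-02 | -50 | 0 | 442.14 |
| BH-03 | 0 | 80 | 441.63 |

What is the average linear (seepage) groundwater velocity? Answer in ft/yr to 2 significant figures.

∂h/∂x = (442.14 − 442.24) / (-50 − 0) = +0.002000
∂h/∂y = (441.63 − 442.24) / (80 − 0) = -0.007625
|∇h| = √(0.002000² + -0.007625²) = 0.007883
Seepage velocity v = K·i/n = 0.87 × 0.007883 / 0.16 = 0.04286 ft/day = 15.65 ft/yr.

16 ft/yr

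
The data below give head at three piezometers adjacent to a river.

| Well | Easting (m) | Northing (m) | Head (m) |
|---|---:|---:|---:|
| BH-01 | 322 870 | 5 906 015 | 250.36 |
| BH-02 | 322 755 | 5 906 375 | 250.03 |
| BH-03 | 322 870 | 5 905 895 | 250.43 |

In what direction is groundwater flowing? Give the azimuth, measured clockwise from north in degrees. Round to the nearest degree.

299°

Three-point gradient (reference BH-01): Δ to BH-02 = (-115, 360, -0.33), Δ to BH-03 = (0, -120, +0.07).
∂h/∂x = +0.001043, ∂h/∂y = -0.0005833 (det = 13800).
Flow direction (−∇h) has components (-0.001043 E, +0.0005833 N).
Azimuth = atan2(E, N) = atan2(-0.001043, +0.0005833) = 299.2° ≈ 299°.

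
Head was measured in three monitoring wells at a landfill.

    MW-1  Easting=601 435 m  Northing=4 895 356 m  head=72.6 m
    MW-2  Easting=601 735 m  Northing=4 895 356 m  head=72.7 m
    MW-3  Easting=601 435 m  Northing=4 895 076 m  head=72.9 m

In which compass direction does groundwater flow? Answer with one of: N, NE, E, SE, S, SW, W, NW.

N

∂h/∂x = (72.7 − 72.6) / (601735 − 601435) = +0.0003333
∂h/∂y = (72.9 − 72.6) / (4895076 − 4895356) = -0.001071
Flow = −∇h = (-0.0003333 east, +0.001071 north), which points north.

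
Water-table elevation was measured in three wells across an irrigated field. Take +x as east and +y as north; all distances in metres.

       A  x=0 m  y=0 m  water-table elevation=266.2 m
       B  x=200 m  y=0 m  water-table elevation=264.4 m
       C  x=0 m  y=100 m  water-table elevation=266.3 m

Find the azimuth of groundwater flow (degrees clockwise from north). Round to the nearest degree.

∂h/∂x = (264.4 − 266.2) / (200 − 0) = -0.009000
∂h/∂y = (266.3 − 266.2) / (100 − 0) = +0.001000
Flow direction (−∇h) has components (+0.009000 E, -0.001000 N).
Azimuth = atan2(E, N) = atan2(+0.009000, -0.001000) = 96.3° ≈ 096°.

096°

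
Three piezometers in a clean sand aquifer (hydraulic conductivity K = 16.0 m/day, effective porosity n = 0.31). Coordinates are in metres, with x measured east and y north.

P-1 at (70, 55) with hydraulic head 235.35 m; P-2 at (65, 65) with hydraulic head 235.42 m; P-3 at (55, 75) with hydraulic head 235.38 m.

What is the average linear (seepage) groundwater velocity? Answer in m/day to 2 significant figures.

With h = a·x + b·y + c and P-1 as origin, the differences give:
  (-5)·a + 10·b = +0.07
  (-15)·a + 20·b = +0.03
Eliminate b (×20 and ×10, subtract): 50·a = 1.100 → a = ∂h/∂x = +0.02200
Back-substitute: b = ∂h/∂y = +0.01800.
|∇h| = √(0.02200² + 0.01800²) = 0.02843
Seepage velocity v = K·i/n = 16.0 × 0.02843 / 0.31 = 1.467 m/day.

1.5 m/day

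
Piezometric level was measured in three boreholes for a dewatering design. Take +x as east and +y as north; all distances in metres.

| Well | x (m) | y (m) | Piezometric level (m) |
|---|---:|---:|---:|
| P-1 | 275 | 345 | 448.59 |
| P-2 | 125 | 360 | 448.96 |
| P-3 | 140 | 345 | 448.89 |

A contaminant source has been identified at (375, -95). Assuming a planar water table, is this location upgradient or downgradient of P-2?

downgradient

Three-point gradient (reference P-1): Δ to P-2 = (-150, 15, +0.37), Δ to P-3 = (-135, 0, +0.30).
∂h/∂x = -0.002222, ∂h/∂y = +0.002444 (det = 2025).
Head at (375, -95) = 448.59 + (-0.002222)·(100) + (+0.002444)·(-440) = 447.29 m.
That is lower than the 448.96 m at P-2, so the point is downgradient.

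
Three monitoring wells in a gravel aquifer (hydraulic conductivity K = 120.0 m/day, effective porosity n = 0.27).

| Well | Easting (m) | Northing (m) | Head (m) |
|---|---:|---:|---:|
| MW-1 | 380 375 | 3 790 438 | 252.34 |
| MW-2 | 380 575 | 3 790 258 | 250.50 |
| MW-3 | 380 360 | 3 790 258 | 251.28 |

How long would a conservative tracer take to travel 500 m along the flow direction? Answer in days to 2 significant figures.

Taking MW-1 as reference: MW-2−MW-1 = (200, -180, -1.84); MW-3−MW-1 = (-15, -180, -1.06).
Solve a·Δx + b·Δy = Δh: det = 200·(-180) − (-15)·(-180) = -38700.
∂h/∂x = [(-1.84)·(-180) − (-1.06)·(-180)] / -38700 = -0.003628
∂h/∂y = [200·(-1.06) − (-15)·(-1.84)] / -38700 = +0.006191
|∇h| = √(-0.003628² + 0.006191²) = 0.007176
Seepage velocity v = K·i/n = 120.0 × 0.007176 / 0.27 = 3.189 m/day.
t = 500 / 3.189 = 156.8 days.

160 days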